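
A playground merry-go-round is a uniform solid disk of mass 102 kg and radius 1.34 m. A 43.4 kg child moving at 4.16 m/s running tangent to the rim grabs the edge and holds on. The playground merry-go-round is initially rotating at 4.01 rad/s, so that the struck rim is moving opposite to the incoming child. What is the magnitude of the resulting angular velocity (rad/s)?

About the axle the impulsive forces during the collision are internal, so angular momentum about that axis is conserved.
I_p = ½(102)(1.34)² = 91.58 kg·m². Taking the sense of the child's angular momentum as positive, L_{child} = m v R = (43.4)(4.16)(1.34) = 241.9 kg·m²/s.
L_i = −I_p ω_p + m v R = −(91.58)(4.01) + 241.9 = -125.3 kg·m²/s.
After sticking, I_f = I_p + m R² = 91.58 + (43.4)(1.34)² = 169.5 kg·m².
ω_f = L_i / I_f = -125.3 / 169.5 = -0.7391 rad/s.

|ω_f| ≈ 0.739 rad/s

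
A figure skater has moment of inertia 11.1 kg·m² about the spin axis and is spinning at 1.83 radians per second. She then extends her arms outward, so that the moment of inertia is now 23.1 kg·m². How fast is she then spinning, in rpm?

With no external torque about the axis, L is conserved: I₁ω₁ = I₂ω₂.
ω₂ = I₁ω₁ / I₂ = (11.10)(1.83 rad/s) / (23.10) = 0.8794 rad/s = 8.397 rpm.

ω₂ ≈ 8.40 rpm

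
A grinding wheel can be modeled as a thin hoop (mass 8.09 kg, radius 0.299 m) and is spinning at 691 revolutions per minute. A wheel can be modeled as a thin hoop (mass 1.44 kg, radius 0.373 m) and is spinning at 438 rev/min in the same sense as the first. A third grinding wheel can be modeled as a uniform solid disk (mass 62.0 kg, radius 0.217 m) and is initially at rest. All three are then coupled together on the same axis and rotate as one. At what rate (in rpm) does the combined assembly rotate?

No external torque acts about the common axis, so total angular momentum is conserved.
Moments of inertia: I_A = (8.09)(0.299)² = 0.7233 kg·m²; I_B = (1.44)(0.373)² = 0.2003 kg·m²; I_C = ½(62.0)(0.217)² = 1.460 kg·m².
Taking A's sense as positive: L = (0.7233)(691) + (0.2003)(438) = 587.5 kg·m²·rpm.
Combined I = 0.7233 + 0.2003 + 1.460 = 2.383 kg·m².
ω_f = L / I = 587.5 / 2.383 = 246.5 rpm.

|ω_f| ≈ 247 rpm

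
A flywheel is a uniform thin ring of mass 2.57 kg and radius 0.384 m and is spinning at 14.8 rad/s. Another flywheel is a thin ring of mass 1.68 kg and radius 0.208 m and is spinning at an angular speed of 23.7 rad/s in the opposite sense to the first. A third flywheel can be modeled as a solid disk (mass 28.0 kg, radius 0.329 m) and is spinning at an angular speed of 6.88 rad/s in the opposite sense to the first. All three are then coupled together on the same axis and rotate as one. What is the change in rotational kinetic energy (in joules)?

ΔKE ≈ -86.9 J

No external torque acts about the common axis, so total angular momentum is conserved.
Moments of inertia: I_A = (2.57)(0.384)² = 0.3790 kg·m²; I_B = (1.68)(0.208)² = 0.07268 kg·m²; I_C = ½(28.0)(0.329)² = 1.515 kg·m².
Taking A's sense as positive: L = (0.3790)(14.8) − (0.07268)(23.7) − (1.515)(6.88) = -6.540 kg·m²·rad/s.
Combined I = 0.3790 + 0.07268 + 1.515 = 1.967 kg·m².
ω_f = L / I = -6.540 / 1.967 = -3.325 rad/s.
KE_i = ½ΣIω² = 97.78 J; KE_f = ½(1.967)(3.325)² = 10.87 J.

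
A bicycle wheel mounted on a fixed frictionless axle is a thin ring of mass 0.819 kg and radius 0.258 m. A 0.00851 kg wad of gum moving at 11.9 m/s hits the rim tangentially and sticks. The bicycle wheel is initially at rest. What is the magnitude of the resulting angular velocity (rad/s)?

The axle reaction passes through the axle and exerts no torque about it; angular momentum about the axle is conserved through the impact.
I_p = (0.819)(0.258)² = 0.05452 kg·m². Taking the sense of the wad of gum's angular momentum as positive, L_{wad} = m v R = (0.00851)(11.9)(0.258) = 0.02613 kg·m²/s.
L_i = 0 + 0.02613 = 0.02613 kg·m²/s.
After sticking, I_f = I_p + m R² = 0.05452 + (0.00851)(0.258)² = 0.05508 kg·m².
ω_f = L_i / I_f = 0.02613 / 0.05508 = 0.4743 rad/s.

|ω_f| ≈ 0.474 rad/s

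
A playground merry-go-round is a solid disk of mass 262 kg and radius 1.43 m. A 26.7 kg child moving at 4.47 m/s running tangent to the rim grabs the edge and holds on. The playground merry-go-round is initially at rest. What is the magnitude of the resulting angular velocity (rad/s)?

|ω_f| ≈ 0.529 rad/s

About the axle the impulsive forces during the collision are internal, so angular momentum about that axis is conserved.
I_p = ½(262)(1.43)² = 267.9 kg·m². Taking the sense of the child's angular momentum as positive, L_{child} = m v R = (26.7)(4.47)(1.43) = 170.7 kg·m²/s.
L_i = 0 + 170.7 = 170.7 kg·m²/s.
After sticking, I_f = I_p + m R² = 267.9 + (26.7)(1.43)² = 322.5 kg·m².
ω_f = L_i / I_f = 170.7 / 322.5 = 0.5292 rad/s.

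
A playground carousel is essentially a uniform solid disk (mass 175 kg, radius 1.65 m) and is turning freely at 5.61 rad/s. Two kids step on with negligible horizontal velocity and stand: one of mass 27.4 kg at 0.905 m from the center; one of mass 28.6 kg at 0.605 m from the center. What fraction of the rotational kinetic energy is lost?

No external torque acts about the center; L_before = L_after.
I_p = ½(175)(1.65)² = 238.2 kg·m².
Added inertia Σmr² = (27.4)(0.905)² + (28.6)(0.605)² = 32.91 kg·m²; I_f = 238.2 + 32.91 = 271.1 kg·m².
ω_f = I_p ω_i / I_f = (238.2)(5.61) / 271.1 = 4.929 rad/s.
KE_i = ½(238.2)(5.610 rad/s)² = 3749 J; KE_f = ½(271.1)(4.929)² = 3294 J.
Fraction lost = 0.1214.

fraction ≈ 0.121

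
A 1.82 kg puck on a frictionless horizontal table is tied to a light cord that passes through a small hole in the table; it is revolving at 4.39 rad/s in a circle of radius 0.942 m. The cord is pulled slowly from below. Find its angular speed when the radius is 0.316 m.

No torque about the axis ⇒ m r₁² ω₁ = m r₂² ω₂.
ω₂ = ω₁ (r₁/r₂)² = (4.39)(0.942/0.316)² = 39.01 rad/s.

ω₂ ≈ 39.0 rad/s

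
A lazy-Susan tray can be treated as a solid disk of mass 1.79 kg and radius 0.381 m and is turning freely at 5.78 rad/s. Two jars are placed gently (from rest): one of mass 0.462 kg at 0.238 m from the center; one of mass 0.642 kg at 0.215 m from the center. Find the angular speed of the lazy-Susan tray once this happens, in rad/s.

ω_f ≈ 4.04 rad/s

The added mass arrives with no angular momentum about the center, and any external torque about the center is negligible, so the system's angular momentum is conserved.
I_p = ½(1.79)(0.381)² = 0.1299 kg·m².
Added inertia Σmr² = (0.462)(0.238)² + (0.642)(0.215)² = 0.05585 kg·m²; I_f = 0.1299 + 0.05585 = 0.1858 kg·m².
ω_f = I_p ω_i / I_f = (0.1299)(5.78) / 0.1858 = 4.042 rad/s.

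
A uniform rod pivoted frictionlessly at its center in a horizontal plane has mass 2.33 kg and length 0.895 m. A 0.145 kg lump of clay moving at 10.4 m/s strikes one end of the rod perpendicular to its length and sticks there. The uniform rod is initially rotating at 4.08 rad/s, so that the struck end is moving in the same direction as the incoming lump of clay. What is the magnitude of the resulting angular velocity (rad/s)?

|ω_f| ≈ 7.09 rad/s

The axle reaction passes through the pivot and exerts no torque about it; angular momentum about the pivot is conserved through the impact.
I_p = (1/12)(2.33)(0.895)² = 0.1555 kg·m². Taking the sense of the lump of clay's angular momentum as positive, L_{lump} = m v R = (0.145)(10.4)(0.895/2) = 0.6748 kg·m²/s.
L_i = +I_p ω_p + m v R = +(0.1555)(4.08) + 0.6748 = 1.309 kg·m²/s.
After sticking, I_f = I_p + m R² = 0.1555 + (0.145)(0.895/2)² = 0.1846 kg·m².
ω_f = L_i / I_f = 1.309 / 0.1846 = 7.094 rad/s.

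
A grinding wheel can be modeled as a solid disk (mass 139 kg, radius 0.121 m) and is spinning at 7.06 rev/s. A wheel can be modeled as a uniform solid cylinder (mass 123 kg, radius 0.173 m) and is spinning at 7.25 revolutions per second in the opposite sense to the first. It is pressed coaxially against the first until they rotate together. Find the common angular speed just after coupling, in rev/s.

|ω_f| ≈ 2.16 rev/s

The coupling torques are internal; angular momentum about the shared axis is conserved.
Moments of inertia: I_A = ½(139)(0.121)² = 1.018 kg·m²; I_B = ½(123)(0.173)² = 1.841 kg·m².
Taking A's sense as positive: L = (1.018)(7.06) − (1.841)(7.25) = -6.161 kg·m²·rev/s.
Combined I = 1.018 + 1.841 = 2.858 kg·m².
ω_f = L / I = -6.161 / 2.858 = -2.155 rev/s.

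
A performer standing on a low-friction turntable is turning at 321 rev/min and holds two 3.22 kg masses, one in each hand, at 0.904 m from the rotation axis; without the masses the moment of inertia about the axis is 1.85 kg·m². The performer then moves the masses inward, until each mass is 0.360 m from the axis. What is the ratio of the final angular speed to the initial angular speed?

ω₂/ω₁ ≈ 2.65

With no external torque about the axis, L is conserved: I₁ω₁ = I₂ω₂.
I₁ = 1.85 + 2(3.22)(0.904)² = 7.113 kg·m²; I₂ = 1.85 + 2(3.22)(0.360)² = 2.685 kg·m².
ω₂/ω₁ = I₁/I₂ = 7.113 / 2.685 = 2.649.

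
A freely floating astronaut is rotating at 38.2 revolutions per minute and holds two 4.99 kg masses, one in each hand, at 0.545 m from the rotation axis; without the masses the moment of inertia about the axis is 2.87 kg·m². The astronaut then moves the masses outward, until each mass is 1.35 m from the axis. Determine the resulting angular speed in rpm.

Angular momentum about the spin axis is conserved since the torque about it is zero.
I₁ = 2.87 + 2(4.99)(0.545)² = 5.834 kg·m²; I₂ = 2.87 + 2(4.99)(1.35)² = 21.06 kg·m².
ω₂ = I₁ω₁ / I₂ = (5.834)(38.2 rpm) / (21.06) = 10.58 rpm.

ω₂ ≈ 10.6 rpm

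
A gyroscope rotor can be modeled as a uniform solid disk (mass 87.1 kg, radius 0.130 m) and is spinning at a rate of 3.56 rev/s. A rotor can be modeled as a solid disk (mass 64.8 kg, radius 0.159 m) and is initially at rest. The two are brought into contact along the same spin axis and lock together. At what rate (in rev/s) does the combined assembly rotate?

|ω_f| ≈ 1.68 rev/s

No external torque acts about the common axis, so total angular momentum is conserved.
Moments of inertia: I_A = ½(87.1)(0.130)² = 0.7360 kg·m²; I_B = ½(64.8)(0.159)² = 0.8191 kg·m².
Taking A's sense as positive: L = (0.7360)(3.56) = 2.620 kg·m²·rev/s.
Combined I = 0.7360 + 0.8191 = 1.555 kg·m².
ω_f = L / I = 2.620 / 1.555 = 1.685 rev/s.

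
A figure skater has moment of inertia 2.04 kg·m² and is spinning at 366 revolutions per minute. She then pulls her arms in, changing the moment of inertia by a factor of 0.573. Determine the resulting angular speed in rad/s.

ω₂ ≈ 66.9 rad/s

With no external torque about the axis, L is conserved: I₁ω₁ = I₂ω₂.
I₂ = 0.573 × 2.04 = 1.169 kg·m².
ω₂ = I₁ω₁ / I₂ = (2.040)(366 rpm) / (1.169) = 638.7 rpm = 66.89 rad/s.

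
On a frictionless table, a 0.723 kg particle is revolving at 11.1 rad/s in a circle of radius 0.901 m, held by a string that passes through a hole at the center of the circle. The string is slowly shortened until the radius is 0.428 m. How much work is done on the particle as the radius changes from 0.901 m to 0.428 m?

W ≈ 124 J

No torque about the axis ⇒ m r₁² ω₁ = m r₂² ω₂.
ω₂ = ω₁ (r₁/r₂)² = (11.1)(0.901/0.428)² = 49.19 rad/s.
W = ΔKE = ½m(v₂² − v₁²) = 124.1 J.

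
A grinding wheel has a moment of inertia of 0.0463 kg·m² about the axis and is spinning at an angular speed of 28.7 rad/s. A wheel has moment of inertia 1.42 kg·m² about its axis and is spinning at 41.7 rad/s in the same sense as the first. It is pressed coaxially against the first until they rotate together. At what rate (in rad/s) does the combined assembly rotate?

|ω_f| ≈ 41.3 rad/s

The coupling torques are internal; angular momentum about the shared axis is conserved.
Taking A's sense as positive: L = (0.04630)(28.7) + (1.420)(41.7) = 60.54 kg·m²·rad/s.
Combined I = 0.04630 + 1.420 = 1.466 kg·m².
ω_f = L / I = 60.54 / 1.466 = 41.29 rad/s.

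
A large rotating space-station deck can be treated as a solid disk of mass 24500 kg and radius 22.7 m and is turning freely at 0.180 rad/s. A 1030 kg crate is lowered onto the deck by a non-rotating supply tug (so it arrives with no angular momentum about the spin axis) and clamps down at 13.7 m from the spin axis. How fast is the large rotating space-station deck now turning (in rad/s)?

ω_f ≈ 0.175 rad/s

No external torque acts about the spin axis; L_before = L_after.
I_p = ½(24500)(22.7)² = 6.312e+06 kg·m².
Added inertia Σmr² = (1030)(13.7)² = 1.933e+05 kg·m²; I_f = 6.312e+06 + 1.933e+05 = 6.506e+06 kg·m².
ω_f = I_p ω_i / I_f = (6.312e+06)(0.180) / 6.506e+06 = 0.1747 rad/s.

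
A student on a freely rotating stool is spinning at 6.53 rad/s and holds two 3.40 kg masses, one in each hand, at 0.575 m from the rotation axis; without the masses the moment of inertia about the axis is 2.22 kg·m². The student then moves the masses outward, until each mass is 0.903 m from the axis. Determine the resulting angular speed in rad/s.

ω₂ ≈ 3.76 rad/s

No external torque acts about the spin axis, so angular momentum is conserved.
I₁ = 2.22 + 2(3.40)(0.575)² = 4.468 kg·m²; I₂ = 2.22 + 2(3.40)(0.903)² = 7.765 kg·m².
ω₂ = I₁ω₁ / I₂ = (4.468)(6.53 rad/s) / (7.765) = 3.758 rad/s.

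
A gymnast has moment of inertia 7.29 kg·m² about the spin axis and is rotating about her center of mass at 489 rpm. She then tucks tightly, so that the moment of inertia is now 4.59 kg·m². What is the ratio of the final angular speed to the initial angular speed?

Angular momentum about the spin axis is conserved since the torque about it is zero.
ω₂/ω₁ = I₁/I₂ = 7.290 / 4.590 = 1.588.

ω₂/ω₁ ≈ 1.59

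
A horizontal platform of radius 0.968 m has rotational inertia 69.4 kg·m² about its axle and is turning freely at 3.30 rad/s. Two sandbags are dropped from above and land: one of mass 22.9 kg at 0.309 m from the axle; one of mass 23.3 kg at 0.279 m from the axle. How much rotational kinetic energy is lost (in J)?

energy lost ≈ 20.6 J

The added mass arrives with no angular momentum about the axle, and any external torque about the axle is negligible, so the system's angular momentum is conserved.
Added inertia Σmr² = (22.9)(0.309)² + (23.3)(0.279)² = 4.000 kg·m²; I_f = 69.40 + 4.000 = 73.40 kg·m².
ω_f = I_p ω_i / I_f = (69.40)(3.30) / 73.40 = 3.120 rad/s.
KE_i = ½(69.40)(3.300 rad/s)² = 377.9 J; KE_f = ½(73.40)(3.120)² = 357.3 J.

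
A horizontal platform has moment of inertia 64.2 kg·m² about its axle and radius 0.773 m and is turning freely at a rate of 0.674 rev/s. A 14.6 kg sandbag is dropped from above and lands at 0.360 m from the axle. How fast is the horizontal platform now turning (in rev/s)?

The added mass arrives with no angular momentum about the axle, and any external torque about the axle is negligible, so the system's angular momentum is conserved.
Added inertia Σmr² = (14.6)(0.360)² = 1.892 kg·m²; I_f = 64.20 + 1.892 = 66.09 kg·m².
ω_f = I_p ω_i / I_f = (64.20)(0.674) / 66.09 = 0.6547 rev/s.

ω_f ≈ 0.655 rev/s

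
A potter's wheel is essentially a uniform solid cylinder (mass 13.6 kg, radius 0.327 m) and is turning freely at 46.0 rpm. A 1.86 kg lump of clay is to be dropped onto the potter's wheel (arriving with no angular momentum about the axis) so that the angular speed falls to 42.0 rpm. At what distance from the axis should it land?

No external torque acts about the axis; L_before = L_after.
I_p = ½(13.6)(0.327)² = 0.7271 kg·m².
I_p ω_i = (I_p + m r²) ω_f ⇒ m r² = I_p(ω_i/ω_f − 1) = 0.7271(46.0/42.0 − 1) = 0.06925 kg·m².
r = √(0.06925/1.86) = 0.1930 m.

r ≈ 0.193 m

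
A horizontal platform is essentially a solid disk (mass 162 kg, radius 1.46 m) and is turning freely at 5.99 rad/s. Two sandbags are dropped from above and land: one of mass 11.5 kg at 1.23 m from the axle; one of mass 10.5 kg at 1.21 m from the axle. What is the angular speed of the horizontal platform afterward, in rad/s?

No external torque acts about the axle; L_before = L_after.
I_p = ½(162)(1.46)² = 172.7 kg·m².
Added inertia Σmr² = (11.5)(1.23)² + (10.5)(1.21)² = 32.77 kg·m²; I_f = 172.7 + 32.77 = 205.4 kg·m².
ω_f = I_p ω_i / I_f = (172.7)(5.99) / 205.4 = 5.034 rad/s.

ω_f ≈ 5.03 rad/s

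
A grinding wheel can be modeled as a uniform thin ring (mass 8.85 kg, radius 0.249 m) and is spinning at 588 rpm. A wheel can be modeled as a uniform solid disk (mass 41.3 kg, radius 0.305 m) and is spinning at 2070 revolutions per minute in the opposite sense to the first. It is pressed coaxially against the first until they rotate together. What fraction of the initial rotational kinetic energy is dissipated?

The coupling torques are internal; angular momentum about the shared axis is conserved.
Moments of inertia: I_A = (8.85)(0.249)² = 0.5487 kg·m²; I_B = ½(41.3)(0.305)² = 1.921 kg·m².
Taking A's sense as positive: L = (0.5487)(588) − (1.921)(2070) = -3654 kg·m²·rpm.
Combined I = 0.5487 + 1.921 = 2.470 kg·m².
ω_f = L / I = -3654 / 2.470 = -1479 rpm.
KE_i = ½ΣIω² = 46170 J; KE_f = ½(2.470)(154.9)² = 29640 J.
Fraction dissipated = (KE_i − KE_f)/KE_i = 0.3581.

fraction ≈ 0.358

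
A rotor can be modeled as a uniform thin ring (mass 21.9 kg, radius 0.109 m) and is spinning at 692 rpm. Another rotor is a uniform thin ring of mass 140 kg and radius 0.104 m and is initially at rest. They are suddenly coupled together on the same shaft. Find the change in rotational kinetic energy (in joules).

The coupling torques are internal; angular momentum about the shared axis is conserved.
Moments of inertia: I_A = (21.9)(0.109)² = 0.2602 kg·m²; I_B = (140)(0.104)² = 1.514 kg·m².
Taking A's sense as positive: L = (0.2602)(692) = 180.1 kg·m²·rpm.
Combined I = 0.2602 + 1.514 = 1.774 kg·m².
ω_f = L / I = 180.1 / 1.774 = 101.5 rpm.
KE_i = ½ΣIω² = 683.2 J; KE_f = ½(1.774)(10.63)² = 100.2 J.

ΔKE ≈ -583 J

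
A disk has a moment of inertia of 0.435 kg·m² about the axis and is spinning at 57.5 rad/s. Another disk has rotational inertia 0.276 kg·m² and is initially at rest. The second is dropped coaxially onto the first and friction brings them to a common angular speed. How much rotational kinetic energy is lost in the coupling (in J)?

No external torque acts about the common axis, so total angular momentum is conserved.
Taking A's sense as positive: L = (0.4350)(57.5) = 25.01 kg·m²·rad/s.
Combined I = 0.4350 + 0.2760 = 0.7110 kg·m².
ω_f = L / I = 25.01 / 0.7110 = 35.18 rad/s.
KE_i = ½ΣIω² = 719.1 J; KE_f = ½(0.7110)(35.18)² = 440.0 J.

ΔKE lost ≈ 279 J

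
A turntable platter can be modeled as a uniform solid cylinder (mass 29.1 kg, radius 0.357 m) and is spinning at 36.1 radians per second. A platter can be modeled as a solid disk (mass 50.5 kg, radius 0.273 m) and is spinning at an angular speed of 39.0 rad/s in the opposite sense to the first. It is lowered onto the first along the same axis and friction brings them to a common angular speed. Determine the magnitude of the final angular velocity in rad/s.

|ω_f| ≈ 1.73 rad/s

The coupling torques are internal; angular momentum about the shared axis is conserved.
Moments of inertia: I_A = ½(29.1)(0.357)² = 1.854 kg·m²; I_B = ½(50.5)(0.273)² = 1.882 kg·m².
Taking A's sense as positive: L = (1.854)(36.1) − (1.882)(39.0) = -6.449 kg·m²·rad/s.
Combined I = 1.854 + 1.882 = 3.736 kg·m².
ω_f = L / I = -6.449 / 3.736 = -1.726 rad/s.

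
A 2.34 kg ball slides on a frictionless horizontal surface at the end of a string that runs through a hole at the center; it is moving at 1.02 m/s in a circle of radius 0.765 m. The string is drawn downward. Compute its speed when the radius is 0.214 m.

v₂ ≈ 3.65 m/s

The only horizontal force on the mass is along the cord (radial), so it exerts no torque about the hole and angular momentum m v r is conserved.
v₂ = v₁ r₁ / r₂ = (1.02)(0.765) / (0.214) = 3.646 m/s.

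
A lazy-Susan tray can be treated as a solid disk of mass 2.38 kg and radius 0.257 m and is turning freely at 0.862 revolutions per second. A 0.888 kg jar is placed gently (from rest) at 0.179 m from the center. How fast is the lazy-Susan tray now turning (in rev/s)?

ω_f ≈ 0.633 rev/s

The added mass arrives with no angular momentum about the center, and any external torque about the center is negligible, so the system's angular momentum is conserved.
I_p = ½(2.38)(0.257)² = 0.07860 kg·m².
Added inertia Σmr² = (0.888)(0.179)² = 0.02845 kg·m²; I_f = 0.07860 + 0.02845 = 0.1071 kg·m².
ω_f = I_p ω_i / I_f = (0.07860)(0.862) / 0.1071 = 0.6329 rev/s.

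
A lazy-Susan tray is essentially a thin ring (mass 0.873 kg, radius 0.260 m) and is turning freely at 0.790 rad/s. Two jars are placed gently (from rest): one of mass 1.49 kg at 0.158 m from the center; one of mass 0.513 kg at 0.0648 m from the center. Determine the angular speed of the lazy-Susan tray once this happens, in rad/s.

No external torque acts about the center; L_before = L_after.
I_p = (0.873)(0.260)² = 0.05901 kg·m².
Added inertia Σmr² = (1.49)(0.158)² + (0.513)(0.0648)² = 0.03935 kg·m²; I_f = 0.05901 + 0.03935 = 0.09837 kg·m².
ω_f = I_p ω_i / I_f = (0.05901)(0.790) / 0.09837 = 0.4740 rad/s.

ω_f ≈ 0.474 rad/s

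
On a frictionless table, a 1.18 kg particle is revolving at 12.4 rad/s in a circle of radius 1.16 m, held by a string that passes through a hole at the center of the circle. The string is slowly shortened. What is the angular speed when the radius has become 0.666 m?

The constraining force is radial, so m r² ω about the center is conserved.
ω₂ = ω₁ (r₁/r₂)² = (12.4)(1.16/0.666)² = 37.62 rad/s.

ω₂ ≈ 37.6 rad/s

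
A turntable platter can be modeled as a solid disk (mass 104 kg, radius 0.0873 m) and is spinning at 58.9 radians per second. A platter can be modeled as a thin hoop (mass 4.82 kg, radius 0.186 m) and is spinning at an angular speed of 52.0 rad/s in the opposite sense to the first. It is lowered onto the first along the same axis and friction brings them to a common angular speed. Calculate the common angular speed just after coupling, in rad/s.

No external torque acts about the common axis, so total angular momentum is conserved.
Moments of inertia: I_A = ½(104)(0.0873)² = 0.3963 kg·m²; I_B = (4.82)(0.186)² = 0.1668 kg·m².
Taking A's sense as positive: L = (0.3963)(58.9) − (0.1668)(52.0) = 14.67 kg·m²·rad/s.
Combined I = 0.3963 + 0.1668 = 0.5631 kg·m².
ω_f = L / I = 14.67 / 0.5631 = 26.06 rad/s.

|ω_f| ≈ 26.1 rad/s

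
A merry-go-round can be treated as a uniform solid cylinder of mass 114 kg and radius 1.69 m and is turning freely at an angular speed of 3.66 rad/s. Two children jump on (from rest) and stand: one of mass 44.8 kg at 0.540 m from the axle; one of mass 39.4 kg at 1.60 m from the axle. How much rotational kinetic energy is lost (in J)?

No external torque acts about the axle; L_before = L_after.
I_p = ½(114)(1.69)² = 162.8 kg·m².
Added inertia Σmr² = (44.8)(0.540)² + (39.4)(1.60)² = 113.9 kg·m²; I_f = 162.8 + 113.9 = 276.7 kg·m².
ω_f = I_p ω_i / I_f = (162.8)(3.66) / 276.7 = 2.153 rad/s.
KE_i = ½(162.8)(3.660 rad/s)² = 1090 J; KE_f = ½(276.7)(2.153)² = 641.5 J.

energy lost ≈ 449 J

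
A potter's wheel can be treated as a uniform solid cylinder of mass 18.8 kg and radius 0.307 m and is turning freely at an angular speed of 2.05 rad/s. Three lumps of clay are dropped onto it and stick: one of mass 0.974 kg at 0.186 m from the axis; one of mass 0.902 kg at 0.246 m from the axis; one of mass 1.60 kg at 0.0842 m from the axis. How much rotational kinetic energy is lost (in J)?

The added mass arrives with no angular momentum about the axis, and any external torque about the axis is negligible, so the system's angular momentum is conserved.
I_p = ½(18.8)(0.307)² = 0.8859 kg·m².
Added inertia Σmr² = (0.974)(0.186)² + (0.902)(0.246)² + (1.60)(0.0842)² = 0.09963 kg·m²; I_f = 0.8859 + 0.09963 = 0.9856 kg·m².
ω_f = I_p ω_i / I_f = (0.8859)(2.05) / 0.9856 = 1.843 rad/s.
KE_i = ½(0.8859)(2.050 rad/s)² = 1.862 J; KE_f = ½(0.9856)(1.843)² = 1.673 J.

energy lost ≈ 0.188 J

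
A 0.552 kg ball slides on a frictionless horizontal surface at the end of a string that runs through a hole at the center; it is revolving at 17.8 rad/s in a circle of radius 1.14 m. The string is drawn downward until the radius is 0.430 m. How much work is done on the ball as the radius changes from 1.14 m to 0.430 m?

W ≈ 685 J

No torque about the axis ⇒ m r₁² ω₁ = m r₂² ω₂.
ω₂ = ω₁ (r₁/r₂)² = (17.8)(1.14/0.430)² = 125.1 rad/s.
W = ΔKE = ½m(v₂² − v₁²) = 685.1 J.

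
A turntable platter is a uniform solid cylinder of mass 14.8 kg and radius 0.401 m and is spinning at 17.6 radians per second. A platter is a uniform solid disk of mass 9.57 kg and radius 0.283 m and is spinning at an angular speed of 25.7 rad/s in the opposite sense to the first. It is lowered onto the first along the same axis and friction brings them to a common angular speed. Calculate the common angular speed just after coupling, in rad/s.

The coupling torques are internal; angular momentum about the shared axis is conserved.
Moments of inertia: I_A = ½(14.8)(0.401)² = 1.190 kg·m²; I_B = ½(9.57)(0.283)² = 0.3832 kg·m².
Taking A's sense as positive: L = (1.190)(17.6) − (0.3832)(25.7) = 11.09 kg·m²·rad/s.
Combined I = 1.190 + 0.3832 = 1.573 kg·m².
ω_f = L / I = 11.09 / 1.573 = 7.052 rad/s.

|ω_f| ≈ 7.05 rad/s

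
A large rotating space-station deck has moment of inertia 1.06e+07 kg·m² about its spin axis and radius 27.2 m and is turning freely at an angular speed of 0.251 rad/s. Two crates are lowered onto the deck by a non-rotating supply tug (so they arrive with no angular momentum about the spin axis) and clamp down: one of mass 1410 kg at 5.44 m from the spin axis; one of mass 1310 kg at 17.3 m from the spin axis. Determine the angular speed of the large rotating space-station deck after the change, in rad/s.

ω_f ≈ 0.241 rad/s

No external torque acts about the spin axis; L_before = L_after.
Added inertia Σmr² = (1410)(5.44)² + (1310)(17.3)² = 4.338e+05 kg·m²; I_f = 1.060e+07 + 4.338e+05 = 1.103e+07 kg·m².
ω_f = I_p ω_i / I_f = (1.060e+07)(0.251) / 1.103e+07 = 0.2411 rad/s.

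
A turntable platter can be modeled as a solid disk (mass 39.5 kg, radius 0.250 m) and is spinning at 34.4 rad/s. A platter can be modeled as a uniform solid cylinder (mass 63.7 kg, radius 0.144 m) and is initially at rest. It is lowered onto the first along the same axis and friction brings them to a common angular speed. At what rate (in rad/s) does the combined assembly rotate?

No external torque acts about the common axis, so total angular momentum is conserved.
Moments of inertia: I_A = ½(39.5)(0.250)² = 1.234 kg·m²; I_B = ½(63.7)(0.144)² = 0.6604 kg·m².
Taking A's sense as positive: L = (1.234)(34.4) = 42.46 kg·m²·rad/s.
Combined I = 1.234 + 0.6604 = 1.895 kg·m².
ω_f = L / I = 42.46 / 1.895 = 22.41 rad/s.

|ω_f| ≈ 22.4 rad/s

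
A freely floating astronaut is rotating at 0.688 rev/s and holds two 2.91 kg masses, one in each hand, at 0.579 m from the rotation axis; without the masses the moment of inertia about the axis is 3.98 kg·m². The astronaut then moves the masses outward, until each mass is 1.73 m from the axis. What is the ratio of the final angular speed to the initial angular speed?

No external torque acts about the spin axis, so angular momentum is conserved.
I₁ = 3.98 + 2(2.91)(0.579)² = 5.931 kg·m²; I₂ = 3.98 + 2(2.91)(1.73)² = 21.40 kg·m².
ω₂/ω₁ = I₁/I₂ = 5.931 / 21.40 = 0.2772.

ω₂/ω₁ ≈ 0.277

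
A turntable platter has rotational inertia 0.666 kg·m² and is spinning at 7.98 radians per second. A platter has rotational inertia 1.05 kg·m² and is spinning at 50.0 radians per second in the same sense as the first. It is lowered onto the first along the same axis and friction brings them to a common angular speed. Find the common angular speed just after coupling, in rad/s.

|ω_f| ≈ 33.7 rad/s

No external torque acts about the common axis, so total angular momentum is conserved.
Taking A's sense as positive: L = (0.6660)(7.98) + (1.050)(50.0) = 57.81 kg·m²·rad/s.
Combined I = 0.6660 + 1.050 = 1.716 kg·m².
ω_f = L / I = 57.81 / 1.716 = 33.69 rad/s.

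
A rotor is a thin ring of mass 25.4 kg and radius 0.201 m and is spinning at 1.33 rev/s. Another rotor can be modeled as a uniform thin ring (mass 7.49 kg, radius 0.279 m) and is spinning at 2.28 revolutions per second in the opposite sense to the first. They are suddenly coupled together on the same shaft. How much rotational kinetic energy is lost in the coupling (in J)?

ΔKE lost ≈ 95.6 J

No external torque acts about the common axis, so total angular momentum is conserved.
Moments of inertia: I_A = (25.4)(0.201)² = 1.026 kg·m²; I_B = (7.49)(0.279)² = 0.5830 kg·m².
Taking A's sense as positive: L = (1.026)(1.33) − (0.5830)(2.28) = 0.03552 kg·m²·rev/s.
Combined I = 1.026 + 0.5830 = 1.609 kg·m².
ω_f = L / I = 0.03552 / 1.609 = 0.02207 rev/s.
KE_i = ½ΣIω² = 95.66 J; KE_f = ½(1.609)(0.1387)² = 0.01548 J.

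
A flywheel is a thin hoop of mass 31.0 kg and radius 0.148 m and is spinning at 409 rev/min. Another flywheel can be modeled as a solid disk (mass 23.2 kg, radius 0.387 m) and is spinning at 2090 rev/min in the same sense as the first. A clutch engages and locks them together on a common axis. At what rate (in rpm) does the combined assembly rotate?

No external torque acts about the common axis, so total angular momentum is conserved.
Moments of inertia: I_A = (31.0)(0.148)² = 0.6790 kg·m²; I_B = ½(23.2)(0.387)² = 1.737 kg·m².
Taking A's sense as positive: L = (0.6790)(409) + (1.737)(2090) = 3909 kg·m²·rpm.
Combined I = 0.6790 + 1.737 = 2.416 kg·m².
ω_f = L / I = 3909 / 2.416 = 1618 rpm.

|ω_f| ≈ 1620 rpm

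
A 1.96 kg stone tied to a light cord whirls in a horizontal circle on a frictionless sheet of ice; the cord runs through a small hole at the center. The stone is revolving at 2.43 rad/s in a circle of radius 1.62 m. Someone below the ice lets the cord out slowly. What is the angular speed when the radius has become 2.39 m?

ω₂ ≈ 1.12 rad/s

The constraining force is radial, so m r² ω about the center is conserved.
ω₂ = ω₁ (r₁/r₂)² = (2.43)(1.62/2.39)² = 1.116 rad/s.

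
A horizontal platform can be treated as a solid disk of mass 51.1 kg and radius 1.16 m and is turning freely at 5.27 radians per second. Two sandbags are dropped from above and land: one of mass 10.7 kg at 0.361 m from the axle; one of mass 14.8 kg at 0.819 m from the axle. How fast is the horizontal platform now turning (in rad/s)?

The added mass arrives with no angular momentum about the axle, and any external torque about the axle is negligible, so the system's angular momentum is conserved.
I_p = ½(51.1)(1.16)² = 34.38 kg·m².
Added inertia Σmr² = (10.7)(0.361)² + (14.8)(0.819)² = 11.32 kg·m²; I_f = 34.38 + 11.32 = 45.70 kg·m².
ω_f = I_p ω_i / I_f = (34.38)(5.27) / 45.70 = 3.964 rad/s.

ω_f ≈ 3.96 rad/s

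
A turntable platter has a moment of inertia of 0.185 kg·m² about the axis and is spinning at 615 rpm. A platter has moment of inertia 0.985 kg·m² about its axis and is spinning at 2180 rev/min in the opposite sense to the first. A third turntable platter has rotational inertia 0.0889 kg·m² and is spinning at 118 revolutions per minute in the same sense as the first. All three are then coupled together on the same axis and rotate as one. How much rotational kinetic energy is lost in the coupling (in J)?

ΔKE lost ≈ 8230 J

The coupling torques are internal; angular momentum about the shared axis is conserved.
Taking A's sense as positive: L = (0.1850)(615) − (0.9850)(2180) + (0.08890)(118) = -2023 kg·m²·rpm.
Combined I = 0.1850 + 0.9850 + 0.08890 = 1.259 kg·m².
ω_f = L / I = -2023 / 1.259 = -1607 rpm.
KE_i = ½ΣIω² = 26060 J; KE_f = ½(1.259)(168.3)² = 17830 J.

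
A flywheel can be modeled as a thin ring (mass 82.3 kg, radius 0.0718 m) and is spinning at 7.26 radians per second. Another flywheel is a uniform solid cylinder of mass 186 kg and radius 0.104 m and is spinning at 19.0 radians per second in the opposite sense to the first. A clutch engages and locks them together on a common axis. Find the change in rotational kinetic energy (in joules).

No external torque acts about the common axis, so total angular momentum is conserved.
Moments of inertia: I_A = (82.3)(0.0718)² = 0.4243 kg·m²; I_B = ½(186)(0.104)² = 1.006 kg·m².
Taking A's sense as positive: L = (0.4243)(7.26) − (1.006)(19.0) = -16.03 kg·m²·rad/s.
Combined I = 0.4243 + 1.006 = 1.430 kg·m².
ω_f = L / I = -16.03 / 1.430 = -11.21 rad/s.
KE_i = ½ΣIω² = 192.7 J; KE_f = ½(1.430)(11.21)² = 89.85 J.

ΔKE ≈ -103 J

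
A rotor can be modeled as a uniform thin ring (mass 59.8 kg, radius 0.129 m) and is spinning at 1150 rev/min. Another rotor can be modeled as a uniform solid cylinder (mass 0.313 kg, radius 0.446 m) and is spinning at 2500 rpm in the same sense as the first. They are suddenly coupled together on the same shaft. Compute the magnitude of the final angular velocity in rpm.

|ω_f| ≈ 1190 rpm

The coupling torques are internal; angular momentum about the shared axis is conserved.
Moments of inertia: I_A = (59.8)(0.129)² = 0.9951 kg·m²; I_B = ½(0.313)(0.446)² = 0.03113 kg·m².
Taking A's sense as positive: L = (0.9951)(1150) + (0.03113)(2500) = 1222 kg·m²·rpm.
Combined I = 0.9951 + 0.03113 = 1.026 kg·m².
ω_f = L / I = 1222 / 1.026 = 1191 rpm.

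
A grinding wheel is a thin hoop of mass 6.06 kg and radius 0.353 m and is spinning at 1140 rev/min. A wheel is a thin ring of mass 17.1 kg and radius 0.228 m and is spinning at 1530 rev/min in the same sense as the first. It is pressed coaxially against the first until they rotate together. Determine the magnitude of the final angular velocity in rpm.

|ω_f| ≈ 1350 rpm

No external torque acts about the common axis, so total angular momentum is conserved.
Moments of inertia: I_A = (6.06)(0.353)² = 0.7551 kg·m²; I_B = (17.1)(0.228)² = 0.8889 kg·m².
Taking A's sense as positive: L = (0.7551)(1140) + (0.8889)(1530) = 2221 kg·m²·rpm.
Combined I = 0.7551 + 0.8889 = 1.644 kg·m².
ω_f = L / I = 2221 / 1.644 = 1351 rpm.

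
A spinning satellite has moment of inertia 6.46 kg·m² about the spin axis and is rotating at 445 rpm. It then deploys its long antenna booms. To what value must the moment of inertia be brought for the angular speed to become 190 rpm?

With no external torque about the axis, L is conserved: I₁ω₁ = I₂ω₂.
I₂ = I₁ω₁ / ω₂ = (6.46)(445) / (190) = 15.13 kg·m².

I₂ ≈ 15.1 kg·m²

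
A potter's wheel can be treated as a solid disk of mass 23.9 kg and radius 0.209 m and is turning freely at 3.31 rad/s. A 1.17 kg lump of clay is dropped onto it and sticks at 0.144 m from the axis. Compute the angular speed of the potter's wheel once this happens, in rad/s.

No external torque acts about the axis; L_before = L_after.
I_p = ½(23.9)(0.209)² = 0.5220 kg·m².
Added inertia Σmr² = (1.17)(0.144)² = 0.02426 kg·m²; I_f = 0.5220 + 0.02426 = 0.5462 kg·m².
ω_f = I_p ω_i / I_f = (0.5220)(3.31) / 0.5462 = 3.163 rad/s.

ω_f ≈ 3.16 rad/s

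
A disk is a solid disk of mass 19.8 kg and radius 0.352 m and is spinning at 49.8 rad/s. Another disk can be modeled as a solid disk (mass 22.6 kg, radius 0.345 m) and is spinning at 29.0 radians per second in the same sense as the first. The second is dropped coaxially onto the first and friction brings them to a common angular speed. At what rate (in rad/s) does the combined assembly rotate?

No external torque acts about the common axis, so total angular momentum is conserved.
Moments of inertia: I_A = ½(19.8)(0.352)² = 1.227 kg·m²; I_B = ½(22.6)(0.345)² = 1.345 kg·m².
Taking A's sense as positive: L = (1.227)(49.8) + (1.345)(29.0) = 100.1 kg·m²·rad/s.
Combined I = 1.227 + 1.345 = 2.572 kg·m².
ω_f = L / I = 100.1 / 2.572 = 38.92 rad/s.

|ω_f| ≈ 38.9 rad/s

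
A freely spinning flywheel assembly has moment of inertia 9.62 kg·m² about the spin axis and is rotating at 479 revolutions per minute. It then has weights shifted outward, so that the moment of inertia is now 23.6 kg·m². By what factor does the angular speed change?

ω₂/ω₁ ≈ 0.408

No external torque acts about the spin axis, so angular momentum is conserved.
ω₂/ω₁ = I₁/I₂ = 9.620 / 23.60 = 0.4076.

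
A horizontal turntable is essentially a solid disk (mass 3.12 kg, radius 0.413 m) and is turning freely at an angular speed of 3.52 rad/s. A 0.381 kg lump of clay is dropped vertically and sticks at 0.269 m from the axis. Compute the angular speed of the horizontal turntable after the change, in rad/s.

ω_f ≈ 3.19 rad/s

The added mass arrives with no angular momentum about the axis, and any external torque about the axis is negligible, so the system's angular momentum is conserved.
I_p = ½(3.12)(0.413)² = 0.2661 kg·m².
Added inertia Σmr² = (0.381)(0.269)² = 0.02757 kg·m²; I_f = 0.2661 + 0.02757 = 0.2937 kg·m².
ω_f = I_p ω_i / I_f = (0.2661)(3.52) / 0.2937 = 3.190 rad/s.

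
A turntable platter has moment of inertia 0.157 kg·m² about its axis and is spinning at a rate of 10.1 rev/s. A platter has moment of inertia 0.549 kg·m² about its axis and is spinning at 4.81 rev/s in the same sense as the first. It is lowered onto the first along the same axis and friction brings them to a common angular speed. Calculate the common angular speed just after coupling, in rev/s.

|ω_f| ≈ 5.99 rev/s

The coupling torques are internal; angular momentum about the shared axis is conserved.
Taking A's sense as positive: L = (0.1570)(10.1) + (0.5490)(4.81) = 4.226 kg·m²·rev/s.
Combined I = 0.1570 + 0.5490 = 0.7060 kg·m².
ω_f = L / I = 4.226 / 0.7060 = 5.986 rev/s.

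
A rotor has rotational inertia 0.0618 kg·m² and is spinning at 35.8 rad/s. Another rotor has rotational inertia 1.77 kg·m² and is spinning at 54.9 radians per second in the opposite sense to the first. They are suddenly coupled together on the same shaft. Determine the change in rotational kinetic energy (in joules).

No external torque acts about the common axis, so total angular momentum is conserved.
Taking A's sense as positive: L = (0.06180)(35.8) − (1.770)(54.9) = -94.96 kg·m²·rad/s.
Combined I = 0.06180 + 1.770 = 1.832 kg·m².
ω_f = L / I = -94.96 / 1.832 = -51.84 rad/s.
KE_i = ½ΣIω² = 2707 J; KE_f = ½(1.832)(51.84)² = 2461 J.

ΔKE ≈ -246 J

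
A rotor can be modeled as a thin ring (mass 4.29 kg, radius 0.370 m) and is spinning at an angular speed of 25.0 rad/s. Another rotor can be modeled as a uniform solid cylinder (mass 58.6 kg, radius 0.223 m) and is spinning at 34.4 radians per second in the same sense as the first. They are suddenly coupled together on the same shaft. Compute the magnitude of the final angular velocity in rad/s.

No external torque acts about the common axis, so total angular momentum is conserved.
Moments of inertia: I_A = (4.29)(0.370)² = 0.5873 kg·m²; I_B = ½(58.6)(0.223)² = 1.457 kg·m².
Taking A's sense as positive: L = (0.5873)(25.0) + (1.457)(34.4) = 64.81 kg·m²·rad/s.
Combined I = 0.5873 + 1.457 = 2.044 kg·m².
ω_f = L / I = 64.81 / 2.044 = 31.70 rad/s.

|ω_f| ≈ 31.7 rad/s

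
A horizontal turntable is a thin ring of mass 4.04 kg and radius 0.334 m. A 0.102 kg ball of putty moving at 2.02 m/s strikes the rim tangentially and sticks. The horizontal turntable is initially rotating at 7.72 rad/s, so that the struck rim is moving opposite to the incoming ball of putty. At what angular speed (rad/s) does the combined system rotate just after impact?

About the axle the impulsive forces during the collision are internal, so angular momentum about that axis is conserved.
I_p = (4.04)(0.334)² = 0.4507 kg·m². Taking the sense of the ball of putty's angular momentum as positive, L_{ball} = m v R = (0.102)(2.02)(0.334) = 0.06882 kg·m²/s.
L_i = −I_p ω_p + m v R = −(0.4507)(7.72) + 0.06882 = -3.410 kg·m²/s.
After sticking, I_f = I_p + m R² = 0.4507 + (0.102)(0.334)² = 0.4621 kg·m².
ω_f = L_i / I_f = -3.410 / 0.4621 = -7.381 rad/s.

|ω_f| ≈ 7.38 rad/s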